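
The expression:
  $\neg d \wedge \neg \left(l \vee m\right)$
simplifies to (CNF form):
$\neg d \wedge \neg l \wedge \neg m$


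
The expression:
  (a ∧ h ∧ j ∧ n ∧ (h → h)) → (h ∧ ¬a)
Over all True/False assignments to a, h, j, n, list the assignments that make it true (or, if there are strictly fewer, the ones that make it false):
is false only for:
  a=True, h=True, j=True, n=True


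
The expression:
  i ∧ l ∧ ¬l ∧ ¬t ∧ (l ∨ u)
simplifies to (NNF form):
False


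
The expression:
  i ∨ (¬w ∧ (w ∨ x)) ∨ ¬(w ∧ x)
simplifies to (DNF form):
i ∨ ¬w ∨ ¬x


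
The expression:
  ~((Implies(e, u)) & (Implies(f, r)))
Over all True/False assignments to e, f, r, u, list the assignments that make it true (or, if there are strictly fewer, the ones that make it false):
is true only for:
  e=False, f=True, r=False, u=False;
  e=False, f=True, r=False, u=True;
  e=True, f=False, r=False, u=False;
  e=True, f=False, r=True, u=False;
  e=True, f=True, r=False, u=False;
  e=True, f=True, r=False, u=True;
  e=True, f=True, r=True, u=False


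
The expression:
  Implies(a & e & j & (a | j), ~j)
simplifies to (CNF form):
~a | ~e | ~j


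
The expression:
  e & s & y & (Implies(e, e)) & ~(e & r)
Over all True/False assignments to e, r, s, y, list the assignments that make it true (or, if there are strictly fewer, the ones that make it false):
is true only for:
  e=True, r=False, s=True, y=True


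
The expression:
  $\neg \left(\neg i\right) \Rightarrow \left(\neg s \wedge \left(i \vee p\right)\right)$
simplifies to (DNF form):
$\neg i \vee \neg s$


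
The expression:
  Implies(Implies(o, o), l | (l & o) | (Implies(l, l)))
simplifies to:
True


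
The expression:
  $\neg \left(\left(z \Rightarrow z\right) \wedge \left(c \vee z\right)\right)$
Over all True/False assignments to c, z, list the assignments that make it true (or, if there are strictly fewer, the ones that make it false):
is true only for:
  c=False, z=False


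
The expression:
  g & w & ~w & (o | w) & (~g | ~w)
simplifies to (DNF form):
False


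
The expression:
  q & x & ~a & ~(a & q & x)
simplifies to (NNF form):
q & x & ~a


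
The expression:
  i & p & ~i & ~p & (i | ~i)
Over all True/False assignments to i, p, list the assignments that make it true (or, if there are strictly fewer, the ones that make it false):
is never true.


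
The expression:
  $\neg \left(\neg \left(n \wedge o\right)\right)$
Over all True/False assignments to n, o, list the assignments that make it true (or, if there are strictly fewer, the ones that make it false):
is true only for:
  n=True, o=True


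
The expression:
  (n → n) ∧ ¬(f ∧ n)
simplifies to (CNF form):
¬f ∨ ¬n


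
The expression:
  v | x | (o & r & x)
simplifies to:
v | x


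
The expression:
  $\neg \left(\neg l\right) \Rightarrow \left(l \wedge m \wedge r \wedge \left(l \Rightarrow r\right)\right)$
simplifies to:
$\left(m \wedge r\right) \vee \neg l$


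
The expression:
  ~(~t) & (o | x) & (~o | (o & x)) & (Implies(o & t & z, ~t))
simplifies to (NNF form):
t & x & (~o | ~z)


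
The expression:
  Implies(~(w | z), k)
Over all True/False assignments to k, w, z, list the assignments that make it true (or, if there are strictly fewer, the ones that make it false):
is false only for:
  k=False, w=False, z=False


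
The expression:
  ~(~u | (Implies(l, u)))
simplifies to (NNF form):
False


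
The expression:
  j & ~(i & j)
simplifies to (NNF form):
j & ~i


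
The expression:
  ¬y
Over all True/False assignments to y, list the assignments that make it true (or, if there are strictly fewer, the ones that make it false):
is true only for:
  y=False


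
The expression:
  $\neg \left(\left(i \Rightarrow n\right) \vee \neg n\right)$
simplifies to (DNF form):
$\text{False}$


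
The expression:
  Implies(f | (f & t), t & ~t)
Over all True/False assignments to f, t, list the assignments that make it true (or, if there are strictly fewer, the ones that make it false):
is true only for:
  f=False, t=False;
  f=False, t=True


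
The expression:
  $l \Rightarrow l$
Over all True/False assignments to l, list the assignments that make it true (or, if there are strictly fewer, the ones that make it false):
is always true.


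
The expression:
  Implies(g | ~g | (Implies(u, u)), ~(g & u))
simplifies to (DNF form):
~g | ~u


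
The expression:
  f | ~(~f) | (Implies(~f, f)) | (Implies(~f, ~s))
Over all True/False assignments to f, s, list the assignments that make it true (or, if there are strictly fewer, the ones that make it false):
is false only for:
  f=False, s=True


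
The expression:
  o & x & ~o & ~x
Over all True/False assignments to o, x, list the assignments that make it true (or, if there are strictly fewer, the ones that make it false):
is never true.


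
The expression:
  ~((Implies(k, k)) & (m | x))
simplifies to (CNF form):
~m & ~x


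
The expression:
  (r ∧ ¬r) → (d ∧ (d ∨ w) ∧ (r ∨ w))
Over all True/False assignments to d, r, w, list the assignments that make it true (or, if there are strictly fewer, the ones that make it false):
is always true.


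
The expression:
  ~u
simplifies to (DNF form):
~u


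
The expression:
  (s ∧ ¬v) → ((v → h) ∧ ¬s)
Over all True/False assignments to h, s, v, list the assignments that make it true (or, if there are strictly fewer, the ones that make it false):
is false only for:
  h=False, s=True, v=False;
  h=True, s=True, v=False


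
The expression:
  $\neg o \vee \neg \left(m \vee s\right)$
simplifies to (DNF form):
$\left(\neg m \wedge \neg s\right) \vee \neg o$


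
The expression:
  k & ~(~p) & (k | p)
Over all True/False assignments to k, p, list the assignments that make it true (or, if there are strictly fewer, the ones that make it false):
is true only for:
  k=True, p=True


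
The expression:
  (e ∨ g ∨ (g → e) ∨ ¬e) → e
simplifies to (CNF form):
e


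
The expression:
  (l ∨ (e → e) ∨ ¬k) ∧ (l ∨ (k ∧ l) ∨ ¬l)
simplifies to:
True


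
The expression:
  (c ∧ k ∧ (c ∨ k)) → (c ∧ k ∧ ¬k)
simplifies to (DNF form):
¬c ∨ ¬k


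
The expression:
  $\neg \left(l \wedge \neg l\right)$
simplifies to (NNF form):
$\text{True}$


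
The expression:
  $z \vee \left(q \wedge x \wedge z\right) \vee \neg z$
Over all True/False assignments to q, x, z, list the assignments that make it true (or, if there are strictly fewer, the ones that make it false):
is always true.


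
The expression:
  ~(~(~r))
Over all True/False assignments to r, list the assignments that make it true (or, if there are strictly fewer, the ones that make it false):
is true only for:
  r=False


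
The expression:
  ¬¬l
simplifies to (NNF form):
l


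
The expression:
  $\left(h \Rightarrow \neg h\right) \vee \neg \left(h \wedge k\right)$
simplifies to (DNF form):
$\neg h \vee \neg k$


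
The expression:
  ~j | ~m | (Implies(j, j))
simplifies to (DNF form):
True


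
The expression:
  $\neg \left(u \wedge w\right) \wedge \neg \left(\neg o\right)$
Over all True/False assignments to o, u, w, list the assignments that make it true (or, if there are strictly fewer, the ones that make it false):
is true only for:
  o=True, u=False, w=False;
  o=True, u=False, w=True;
  o=True, u=True, w=False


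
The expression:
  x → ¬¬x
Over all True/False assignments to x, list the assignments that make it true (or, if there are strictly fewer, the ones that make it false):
is always true.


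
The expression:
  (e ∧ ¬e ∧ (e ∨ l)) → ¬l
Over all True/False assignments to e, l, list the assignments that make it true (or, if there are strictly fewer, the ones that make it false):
is always true.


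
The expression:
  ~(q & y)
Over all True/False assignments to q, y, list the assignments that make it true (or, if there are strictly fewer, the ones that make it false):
is false only for:
  q=True, y=True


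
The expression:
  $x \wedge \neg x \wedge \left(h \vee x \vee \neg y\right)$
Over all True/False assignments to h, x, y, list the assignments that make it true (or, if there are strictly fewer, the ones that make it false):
is never true.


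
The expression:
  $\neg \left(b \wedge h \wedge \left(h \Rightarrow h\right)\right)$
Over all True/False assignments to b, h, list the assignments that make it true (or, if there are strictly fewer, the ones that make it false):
is false only for:
  b=True, h=True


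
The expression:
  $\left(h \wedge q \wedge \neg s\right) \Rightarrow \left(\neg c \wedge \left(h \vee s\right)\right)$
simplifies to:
$s \vee \neg c \vee \neg h \vee \neg q$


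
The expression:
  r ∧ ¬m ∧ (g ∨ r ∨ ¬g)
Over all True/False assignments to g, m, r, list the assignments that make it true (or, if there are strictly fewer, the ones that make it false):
is true only for:
  g=False, m=False, r=True;
  g=True, m=False, r=True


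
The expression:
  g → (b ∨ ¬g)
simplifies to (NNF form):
b ∨ ¬g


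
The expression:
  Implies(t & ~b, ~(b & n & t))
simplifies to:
True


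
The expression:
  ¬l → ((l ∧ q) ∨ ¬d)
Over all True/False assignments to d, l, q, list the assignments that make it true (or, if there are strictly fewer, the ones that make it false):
is false only for:
  d=True, l=False, q=False;
  d=True, l=False, q=True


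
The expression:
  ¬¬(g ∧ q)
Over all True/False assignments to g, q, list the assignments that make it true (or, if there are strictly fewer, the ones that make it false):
is true only for:
  g=True, q=True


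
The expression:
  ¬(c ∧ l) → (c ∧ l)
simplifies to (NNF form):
c ∧ l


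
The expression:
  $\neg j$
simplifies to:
$\neg j$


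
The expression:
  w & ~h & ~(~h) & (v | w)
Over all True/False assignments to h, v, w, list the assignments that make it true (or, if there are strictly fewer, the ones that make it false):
is never true.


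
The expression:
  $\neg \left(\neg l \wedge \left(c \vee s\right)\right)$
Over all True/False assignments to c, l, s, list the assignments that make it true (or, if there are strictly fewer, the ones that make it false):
is false only for:
  c=False, l=False, s=True;
  c=True, l=False, s=False;
  c=True, l=False, s=True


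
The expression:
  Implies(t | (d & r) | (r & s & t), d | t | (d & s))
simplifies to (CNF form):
True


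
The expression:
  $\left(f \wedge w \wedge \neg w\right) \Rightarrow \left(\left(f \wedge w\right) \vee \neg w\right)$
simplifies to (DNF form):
$\text{True}$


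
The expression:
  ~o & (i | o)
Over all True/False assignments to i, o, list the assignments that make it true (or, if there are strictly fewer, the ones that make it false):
is true only for:
  i=True, o=False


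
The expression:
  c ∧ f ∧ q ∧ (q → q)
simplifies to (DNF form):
c ∧ f ∧ q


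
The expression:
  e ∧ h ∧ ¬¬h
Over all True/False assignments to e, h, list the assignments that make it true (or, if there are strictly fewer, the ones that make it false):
is true only for:
  e=True, h=True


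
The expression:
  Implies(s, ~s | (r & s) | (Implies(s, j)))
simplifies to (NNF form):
j | r | ~s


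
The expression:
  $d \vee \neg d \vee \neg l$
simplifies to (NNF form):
$\text{True}$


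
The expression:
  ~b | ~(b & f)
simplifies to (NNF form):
~b | ~f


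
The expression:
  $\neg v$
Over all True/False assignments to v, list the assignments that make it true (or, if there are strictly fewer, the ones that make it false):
is true only for:
  v=False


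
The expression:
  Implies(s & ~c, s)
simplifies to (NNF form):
True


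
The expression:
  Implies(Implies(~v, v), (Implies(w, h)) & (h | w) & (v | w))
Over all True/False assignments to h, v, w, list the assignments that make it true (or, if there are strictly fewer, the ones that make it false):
is false only for:
  h=False, v=True, w=False;
  h=False, v=True, w=True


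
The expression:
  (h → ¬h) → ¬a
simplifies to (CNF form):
h ∨ ¬a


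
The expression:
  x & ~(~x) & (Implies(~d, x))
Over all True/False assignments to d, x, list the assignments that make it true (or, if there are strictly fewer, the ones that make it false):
is true only for:
  d=False, x=True;
  d=True, x=True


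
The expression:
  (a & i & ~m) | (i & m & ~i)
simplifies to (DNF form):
a & i & ~m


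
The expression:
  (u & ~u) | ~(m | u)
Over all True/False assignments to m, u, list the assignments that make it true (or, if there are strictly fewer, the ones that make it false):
is true only for:
  m=False, u=False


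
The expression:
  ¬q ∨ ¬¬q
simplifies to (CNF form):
True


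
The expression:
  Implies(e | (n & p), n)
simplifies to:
n | ~e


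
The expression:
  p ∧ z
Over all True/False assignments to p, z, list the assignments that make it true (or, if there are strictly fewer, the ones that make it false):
is true only for:
  p=True, z=True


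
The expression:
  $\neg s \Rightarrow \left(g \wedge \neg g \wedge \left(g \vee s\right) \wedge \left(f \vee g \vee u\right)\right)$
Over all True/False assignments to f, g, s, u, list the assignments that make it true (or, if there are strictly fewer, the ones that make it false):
is true only for:
  f=False, g=False, s=True, u=False;
  f=False, g=False, s=True, u=True;
  f=False, g=True, s=True, u=False;
  f=False, g=True, s=True, u=True;
  f=True, g=False, s=True, u=False;
  f=True, g=False, s=True, u=True;
  f=True, g=True, s=True, u=False;
  f=True, g=True, s=True, u=True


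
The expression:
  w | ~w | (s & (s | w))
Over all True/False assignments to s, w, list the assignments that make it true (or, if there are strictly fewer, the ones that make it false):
is always true.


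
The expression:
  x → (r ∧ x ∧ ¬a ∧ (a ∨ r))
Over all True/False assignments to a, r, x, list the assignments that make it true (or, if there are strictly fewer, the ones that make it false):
is false only for:
  a=False, r=False, x=True;
  a=True, r=False, x=True;
  a=True, r=True, x=True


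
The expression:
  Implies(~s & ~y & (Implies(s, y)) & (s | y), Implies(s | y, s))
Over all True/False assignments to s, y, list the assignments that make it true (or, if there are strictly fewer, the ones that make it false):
is always true.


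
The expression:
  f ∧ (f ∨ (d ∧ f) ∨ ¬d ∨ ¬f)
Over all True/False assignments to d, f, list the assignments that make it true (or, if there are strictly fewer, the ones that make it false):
is true only for:
  d=False, f=True;
  d=True, f=True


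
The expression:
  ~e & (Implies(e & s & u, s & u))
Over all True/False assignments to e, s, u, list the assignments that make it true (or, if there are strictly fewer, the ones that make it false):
is true only for:
  e=False, s=False, u=False;
  e=False, s=False, u=True;
  e=False, s=True, u=False;
  e=False, s=True, u=True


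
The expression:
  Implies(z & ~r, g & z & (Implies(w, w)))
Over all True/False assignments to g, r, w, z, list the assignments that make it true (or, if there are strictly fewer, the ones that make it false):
is false only for:
  g=False, r=False, w=False, z=True;
  g=False, r=False, w=True, z=True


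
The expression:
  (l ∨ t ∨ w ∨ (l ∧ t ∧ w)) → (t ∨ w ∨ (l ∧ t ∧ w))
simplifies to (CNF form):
t ∨ w ∨ ¬l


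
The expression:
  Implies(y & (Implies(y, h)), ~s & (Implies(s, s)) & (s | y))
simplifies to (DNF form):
~h | ~s | ~y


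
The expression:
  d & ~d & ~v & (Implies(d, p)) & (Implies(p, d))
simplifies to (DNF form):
False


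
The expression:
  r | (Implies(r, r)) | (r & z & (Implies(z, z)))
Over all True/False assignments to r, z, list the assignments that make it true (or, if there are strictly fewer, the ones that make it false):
is always true.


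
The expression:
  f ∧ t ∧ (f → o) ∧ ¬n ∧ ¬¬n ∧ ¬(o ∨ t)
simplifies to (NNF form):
False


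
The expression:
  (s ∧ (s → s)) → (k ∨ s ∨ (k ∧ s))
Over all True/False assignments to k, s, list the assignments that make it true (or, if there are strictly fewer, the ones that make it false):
is always true.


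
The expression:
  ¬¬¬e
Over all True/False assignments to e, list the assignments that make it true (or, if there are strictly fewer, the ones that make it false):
is true only for:
  e=False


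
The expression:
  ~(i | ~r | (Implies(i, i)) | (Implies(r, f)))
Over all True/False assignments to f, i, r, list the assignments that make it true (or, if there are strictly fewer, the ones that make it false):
is never true.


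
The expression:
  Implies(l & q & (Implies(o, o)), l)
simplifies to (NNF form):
True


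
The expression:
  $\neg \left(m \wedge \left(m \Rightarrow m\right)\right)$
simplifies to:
$\neg m$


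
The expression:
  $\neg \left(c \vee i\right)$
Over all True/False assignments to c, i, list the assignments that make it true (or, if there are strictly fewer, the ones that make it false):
is true only for:
  c=False, i=False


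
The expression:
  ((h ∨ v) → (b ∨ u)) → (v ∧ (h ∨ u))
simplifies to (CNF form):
(h ∨ v) ∧ (v ∨ ¬b) ∧ (v ∨ ¬u) ∧ (h ∨ u ∨ ¬b)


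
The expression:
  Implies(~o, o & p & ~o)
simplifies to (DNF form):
o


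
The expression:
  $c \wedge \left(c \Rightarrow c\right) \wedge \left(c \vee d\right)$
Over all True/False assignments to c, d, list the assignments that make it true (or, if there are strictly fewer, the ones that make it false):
is true only for:
  c=True, d=False;
  c=True, d=True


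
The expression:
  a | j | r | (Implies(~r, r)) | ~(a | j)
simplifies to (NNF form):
True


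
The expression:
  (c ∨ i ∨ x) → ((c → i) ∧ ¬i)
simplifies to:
¬c ∧ ¬i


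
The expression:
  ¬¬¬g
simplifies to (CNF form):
¬g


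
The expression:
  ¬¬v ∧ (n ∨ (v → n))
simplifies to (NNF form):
n ∧ v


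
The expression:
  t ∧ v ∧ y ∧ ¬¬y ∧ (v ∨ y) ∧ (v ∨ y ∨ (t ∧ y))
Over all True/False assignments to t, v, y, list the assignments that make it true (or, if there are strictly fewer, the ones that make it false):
is true only for:
  t=True, v=True, y=True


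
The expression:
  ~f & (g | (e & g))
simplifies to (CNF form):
g & ~f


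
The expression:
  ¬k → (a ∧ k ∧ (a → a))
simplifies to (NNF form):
k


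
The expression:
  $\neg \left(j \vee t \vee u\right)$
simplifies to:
$\neg j \wedge \neg t \wedge \neg u$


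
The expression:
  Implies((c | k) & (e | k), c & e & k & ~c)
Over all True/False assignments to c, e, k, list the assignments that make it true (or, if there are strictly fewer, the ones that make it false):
is true only for:
  c=False, e=False, k=False;
  c=False, e=True, k=False;
  c=True, e=False, k=False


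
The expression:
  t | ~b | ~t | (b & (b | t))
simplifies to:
True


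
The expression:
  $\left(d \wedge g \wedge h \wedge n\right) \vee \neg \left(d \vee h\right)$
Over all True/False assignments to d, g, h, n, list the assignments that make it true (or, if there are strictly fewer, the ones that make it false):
is true only for:
  d=False, g=False, h=False, n=False;
  d=False, g=False, h=False, n=True;
  d=False, g=True, h=False, n=False;
  d=False, g=True, h=False, n=True;
  d=True, g=True, h=True, n=True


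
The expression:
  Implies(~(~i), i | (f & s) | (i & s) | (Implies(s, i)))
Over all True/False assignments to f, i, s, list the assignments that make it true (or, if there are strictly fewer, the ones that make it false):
is always true.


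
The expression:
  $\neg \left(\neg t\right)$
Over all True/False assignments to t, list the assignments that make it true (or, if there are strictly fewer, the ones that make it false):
is true only for:
  t=True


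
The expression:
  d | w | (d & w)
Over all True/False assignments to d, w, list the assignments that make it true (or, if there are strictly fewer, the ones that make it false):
is false only for:
  d=False, w=False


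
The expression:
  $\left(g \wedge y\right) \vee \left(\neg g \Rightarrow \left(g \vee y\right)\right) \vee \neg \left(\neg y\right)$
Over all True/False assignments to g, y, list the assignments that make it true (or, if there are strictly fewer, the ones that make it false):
is false only for:
  g=False, y=False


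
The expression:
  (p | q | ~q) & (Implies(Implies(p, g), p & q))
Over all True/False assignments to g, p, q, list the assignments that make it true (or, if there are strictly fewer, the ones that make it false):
is true only for:
  g=False, p=True, q=False;
  g=False, p=True, q=True;
  g=True, p=True, q=True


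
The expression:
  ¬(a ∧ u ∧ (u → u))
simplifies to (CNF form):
¬a ∨ ¬u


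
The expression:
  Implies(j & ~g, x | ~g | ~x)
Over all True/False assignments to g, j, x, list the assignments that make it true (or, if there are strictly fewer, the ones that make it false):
is always true.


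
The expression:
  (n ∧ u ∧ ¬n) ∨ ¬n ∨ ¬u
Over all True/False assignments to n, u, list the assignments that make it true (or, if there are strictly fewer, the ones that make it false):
is false only for:
  n=True, u=True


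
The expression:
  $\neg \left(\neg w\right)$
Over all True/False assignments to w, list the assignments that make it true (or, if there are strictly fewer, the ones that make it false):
is true only for:
  w=True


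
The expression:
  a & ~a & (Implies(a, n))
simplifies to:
False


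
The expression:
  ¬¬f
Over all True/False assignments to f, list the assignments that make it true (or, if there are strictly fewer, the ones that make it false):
is true only for:
  f=True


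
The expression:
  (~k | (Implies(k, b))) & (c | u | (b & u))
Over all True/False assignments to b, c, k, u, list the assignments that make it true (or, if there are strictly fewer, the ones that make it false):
is false only for:
  b=False, c=False, k=False, u=False;
  b=False, c=False, k=True, u=False;
  b=False, c=False, k=True, u=True;
  b=False, c=True, k=True, u=False;
  b=False, c=True, k=True, u=True;
  b=True, c=False, k=False, u=False;
  b=True, c=False, k=True, u=False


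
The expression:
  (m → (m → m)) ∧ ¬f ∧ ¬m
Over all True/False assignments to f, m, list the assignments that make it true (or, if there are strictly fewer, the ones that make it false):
is true only for:
  f=False, m=False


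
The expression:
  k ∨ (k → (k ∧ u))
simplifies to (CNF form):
True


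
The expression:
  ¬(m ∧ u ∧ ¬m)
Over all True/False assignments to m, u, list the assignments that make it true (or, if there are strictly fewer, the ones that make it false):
is always true.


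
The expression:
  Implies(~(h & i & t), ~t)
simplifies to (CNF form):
(h | ~t) & (i | ~t)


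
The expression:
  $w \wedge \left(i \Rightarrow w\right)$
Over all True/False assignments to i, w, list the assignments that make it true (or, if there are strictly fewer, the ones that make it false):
is true only for:
  i=False, w=True;
  i=True, w=True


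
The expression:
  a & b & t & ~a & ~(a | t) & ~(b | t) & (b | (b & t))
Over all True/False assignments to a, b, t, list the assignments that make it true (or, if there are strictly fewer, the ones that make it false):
is never true.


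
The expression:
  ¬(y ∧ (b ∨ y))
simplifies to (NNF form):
¬y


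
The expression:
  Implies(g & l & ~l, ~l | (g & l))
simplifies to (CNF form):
True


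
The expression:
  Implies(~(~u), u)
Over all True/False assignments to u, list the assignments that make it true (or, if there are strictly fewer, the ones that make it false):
is always true.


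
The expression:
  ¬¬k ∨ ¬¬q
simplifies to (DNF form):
k ∨ q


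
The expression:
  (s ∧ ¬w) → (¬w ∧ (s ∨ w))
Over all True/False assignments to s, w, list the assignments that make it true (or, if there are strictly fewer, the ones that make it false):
is always true.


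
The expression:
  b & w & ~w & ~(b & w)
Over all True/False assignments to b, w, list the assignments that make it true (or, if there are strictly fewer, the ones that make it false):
is never true.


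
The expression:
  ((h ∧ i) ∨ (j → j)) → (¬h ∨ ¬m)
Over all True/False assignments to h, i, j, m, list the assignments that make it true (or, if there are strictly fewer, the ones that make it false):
is false only for:
  h=True, i=False, j=False, m=True;
  h=True, i=False, j=True, m=True;
  h=True, i=True, j=False, m=True;
  h=True, i=True, j=True, m=True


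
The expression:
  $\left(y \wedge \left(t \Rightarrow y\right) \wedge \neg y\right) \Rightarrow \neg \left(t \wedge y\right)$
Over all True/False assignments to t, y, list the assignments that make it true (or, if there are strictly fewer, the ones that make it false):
is always true.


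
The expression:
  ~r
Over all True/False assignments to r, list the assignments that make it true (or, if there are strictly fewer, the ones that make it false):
is true only for:
  r=False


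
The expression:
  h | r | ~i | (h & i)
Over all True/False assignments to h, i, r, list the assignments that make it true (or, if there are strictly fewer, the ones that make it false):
is false only for:
  h=False, i=True, r=False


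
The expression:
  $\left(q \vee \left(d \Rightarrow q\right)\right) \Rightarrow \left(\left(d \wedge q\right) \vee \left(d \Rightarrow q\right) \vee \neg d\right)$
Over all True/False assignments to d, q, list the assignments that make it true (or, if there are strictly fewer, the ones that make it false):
is always true.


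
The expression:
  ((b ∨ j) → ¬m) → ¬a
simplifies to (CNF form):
(m ∨ ¬a) ∧ (b ∨ j ∨ ¬a)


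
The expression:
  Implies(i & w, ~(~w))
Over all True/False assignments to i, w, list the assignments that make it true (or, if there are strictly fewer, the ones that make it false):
is always true.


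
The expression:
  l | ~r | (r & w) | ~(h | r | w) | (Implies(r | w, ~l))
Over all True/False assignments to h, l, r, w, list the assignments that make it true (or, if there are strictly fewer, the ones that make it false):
is always true.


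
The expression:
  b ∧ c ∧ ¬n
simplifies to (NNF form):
b ∧ c ∧ ¬n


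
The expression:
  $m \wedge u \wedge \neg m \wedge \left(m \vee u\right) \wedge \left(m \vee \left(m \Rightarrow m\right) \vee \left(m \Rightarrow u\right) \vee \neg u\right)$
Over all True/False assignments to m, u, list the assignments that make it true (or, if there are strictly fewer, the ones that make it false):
is never true.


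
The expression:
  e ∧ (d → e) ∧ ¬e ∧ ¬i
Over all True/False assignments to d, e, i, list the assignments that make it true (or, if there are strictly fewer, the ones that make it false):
is never true.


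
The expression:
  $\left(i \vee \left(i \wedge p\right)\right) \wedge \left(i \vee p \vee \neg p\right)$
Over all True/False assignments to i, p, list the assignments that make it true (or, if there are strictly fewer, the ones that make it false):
is true only for:
  i=True, p=False;
  i=True, p=True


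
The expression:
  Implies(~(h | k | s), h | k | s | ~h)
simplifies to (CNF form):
True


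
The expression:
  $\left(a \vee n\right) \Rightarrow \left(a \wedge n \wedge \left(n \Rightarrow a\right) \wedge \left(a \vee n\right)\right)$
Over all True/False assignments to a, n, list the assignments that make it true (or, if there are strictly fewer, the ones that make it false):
is true only for:
  a=False, n=False;
  a=True, n=True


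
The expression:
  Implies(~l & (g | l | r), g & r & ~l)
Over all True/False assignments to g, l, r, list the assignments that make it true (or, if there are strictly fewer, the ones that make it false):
is false only for:
  g=False, l=False, r=True;
  g=True, l=False, r=False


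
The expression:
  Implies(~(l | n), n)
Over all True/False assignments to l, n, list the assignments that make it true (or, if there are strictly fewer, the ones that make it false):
is false only for:
  l=False, n=False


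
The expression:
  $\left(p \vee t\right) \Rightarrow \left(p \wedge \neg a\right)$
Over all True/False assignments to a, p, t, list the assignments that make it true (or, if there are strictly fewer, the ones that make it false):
is true only for:
  a=False, p=False, t=False;
  a=False, p=True, t=False;
  a=False, p=True, t=True;
  a=True, p=False, t=False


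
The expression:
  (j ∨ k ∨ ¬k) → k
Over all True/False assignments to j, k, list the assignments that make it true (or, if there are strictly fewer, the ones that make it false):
is true only for:
  j=False, k=True;
  j=True, k=True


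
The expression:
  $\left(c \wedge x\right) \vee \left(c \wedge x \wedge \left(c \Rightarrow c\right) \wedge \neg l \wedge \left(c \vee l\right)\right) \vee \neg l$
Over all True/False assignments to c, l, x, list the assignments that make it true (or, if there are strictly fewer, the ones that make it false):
is false only for:
  c=False, l=True, x=False;
  c=False, l=True, x=True;
  c=True, l=True, x=False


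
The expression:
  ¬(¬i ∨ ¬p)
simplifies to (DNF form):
i ∧ p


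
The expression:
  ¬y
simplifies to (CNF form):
¬y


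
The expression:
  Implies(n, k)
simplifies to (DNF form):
k | ~n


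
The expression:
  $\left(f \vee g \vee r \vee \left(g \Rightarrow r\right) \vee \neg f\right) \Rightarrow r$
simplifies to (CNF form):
$r$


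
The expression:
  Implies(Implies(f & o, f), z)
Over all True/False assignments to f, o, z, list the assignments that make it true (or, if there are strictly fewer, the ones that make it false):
is true only for:
  f=False, o=False, z=True;
  f=False, o=True, z=True;
  f=True, o=False, z=True;
  f=True, o=True, z=True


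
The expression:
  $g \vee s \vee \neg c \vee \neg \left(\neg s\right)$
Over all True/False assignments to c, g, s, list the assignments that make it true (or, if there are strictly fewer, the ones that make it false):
is false only for:
  c=True, g=False, s=False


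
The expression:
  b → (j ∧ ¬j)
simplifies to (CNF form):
¬b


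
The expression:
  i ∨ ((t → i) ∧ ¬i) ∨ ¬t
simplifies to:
i ∨ ¬t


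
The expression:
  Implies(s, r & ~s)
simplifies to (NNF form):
~s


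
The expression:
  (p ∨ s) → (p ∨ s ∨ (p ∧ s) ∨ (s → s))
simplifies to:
True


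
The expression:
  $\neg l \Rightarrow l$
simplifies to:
$l$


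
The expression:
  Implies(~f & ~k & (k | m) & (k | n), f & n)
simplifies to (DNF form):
f | k | ~m | ~n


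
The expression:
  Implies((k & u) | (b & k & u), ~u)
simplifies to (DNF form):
~k | ~u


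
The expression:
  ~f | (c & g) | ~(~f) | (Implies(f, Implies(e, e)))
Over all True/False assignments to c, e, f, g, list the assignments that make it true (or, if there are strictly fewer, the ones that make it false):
is always true.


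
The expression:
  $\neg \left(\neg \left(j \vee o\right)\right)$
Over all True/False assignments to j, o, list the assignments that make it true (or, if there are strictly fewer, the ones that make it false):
is false only for:
  j=False, o=False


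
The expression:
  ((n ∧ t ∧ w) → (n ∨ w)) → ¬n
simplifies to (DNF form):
¬n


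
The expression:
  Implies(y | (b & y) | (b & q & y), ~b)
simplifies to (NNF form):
~b | ~y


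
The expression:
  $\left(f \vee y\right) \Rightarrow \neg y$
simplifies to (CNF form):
$\neg y$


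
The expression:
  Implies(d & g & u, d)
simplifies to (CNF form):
True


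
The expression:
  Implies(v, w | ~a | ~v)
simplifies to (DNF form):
w | ~a | ~v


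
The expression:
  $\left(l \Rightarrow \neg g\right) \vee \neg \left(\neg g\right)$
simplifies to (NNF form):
$\text{True}$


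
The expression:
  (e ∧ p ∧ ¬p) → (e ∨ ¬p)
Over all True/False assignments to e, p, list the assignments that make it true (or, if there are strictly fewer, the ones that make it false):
is always true.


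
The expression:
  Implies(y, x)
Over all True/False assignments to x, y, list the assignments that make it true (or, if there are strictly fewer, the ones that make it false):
is false only for:
  x=False, y=True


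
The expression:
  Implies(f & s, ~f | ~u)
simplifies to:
~f | ~s | ~u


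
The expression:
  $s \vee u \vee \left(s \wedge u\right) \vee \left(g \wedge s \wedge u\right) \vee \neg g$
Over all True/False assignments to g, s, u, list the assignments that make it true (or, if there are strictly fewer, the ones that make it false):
is false only for:
  g=True, s=False, u=False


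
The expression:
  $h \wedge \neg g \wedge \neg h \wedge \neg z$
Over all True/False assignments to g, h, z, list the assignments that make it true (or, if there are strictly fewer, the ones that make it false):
is never true.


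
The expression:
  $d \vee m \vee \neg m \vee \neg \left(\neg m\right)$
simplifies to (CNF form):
$\text{True}$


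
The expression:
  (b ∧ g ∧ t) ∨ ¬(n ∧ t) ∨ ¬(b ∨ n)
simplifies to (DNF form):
(b ∧ g) ∨ ¬n ∨ ¬t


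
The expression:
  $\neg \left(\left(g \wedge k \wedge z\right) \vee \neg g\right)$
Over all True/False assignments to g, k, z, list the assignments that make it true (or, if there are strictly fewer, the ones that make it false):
is true only for:
  g=True, k=False, z=False;
  g=True, k=False, z=True;
  g=True, k=True, z=False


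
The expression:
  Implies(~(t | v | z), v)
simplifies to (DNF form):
t | v | z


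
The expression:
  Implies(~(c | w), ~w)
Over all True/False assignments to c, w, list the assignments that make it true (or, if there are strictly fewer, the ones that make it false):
is always true.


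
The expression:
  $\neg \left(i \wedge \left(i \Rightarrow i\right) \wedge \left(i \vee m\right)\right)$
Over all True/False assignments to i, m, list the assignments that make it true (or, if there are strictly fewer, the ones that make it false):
is true only for:
  i=False, m=False;
  i=False, m=True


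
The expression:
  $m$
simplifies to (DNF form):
$m$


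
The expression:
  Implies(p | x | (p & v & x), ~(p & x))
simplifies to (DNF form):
~p | ~x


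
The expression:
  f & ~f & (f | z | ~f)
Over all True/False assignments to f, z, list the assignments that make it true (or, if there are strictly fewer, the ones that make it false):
is never true.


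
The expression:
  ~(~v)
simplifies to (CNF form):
v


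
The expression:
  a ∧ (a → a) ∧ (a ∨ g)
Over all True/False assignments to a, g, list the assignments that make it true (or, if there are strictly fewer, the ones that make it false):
is true only for:
  a=True, g=False;
  a=True, g=True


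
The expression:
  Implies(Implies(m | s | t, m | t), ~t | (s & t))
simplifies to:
s | ~t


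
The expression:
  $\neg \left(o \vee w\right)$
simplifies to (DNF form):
$\neg o \wedge \neg w$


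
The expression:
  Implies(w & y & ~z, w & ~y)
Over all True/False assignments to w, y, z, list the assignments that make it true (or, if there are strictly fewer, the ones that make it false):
is false only for:
  w=True, y=True, z=False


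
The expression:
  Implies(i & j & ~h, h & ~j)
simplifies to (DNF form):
h | ~i | ~j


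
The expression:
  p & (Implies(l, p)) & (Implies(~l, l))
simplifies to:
l & p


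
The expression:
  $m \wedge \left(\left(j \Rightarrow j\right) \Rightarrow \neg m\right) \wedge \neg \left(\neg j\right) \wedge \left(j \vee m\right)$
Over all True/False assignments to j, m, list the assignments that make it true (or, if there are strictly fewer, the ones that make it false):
is never true.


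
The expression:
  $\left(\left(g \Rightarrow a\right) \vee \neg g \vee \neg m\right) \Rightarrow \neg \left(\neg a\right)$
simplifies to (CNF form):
$\left(a \vee g\right) \wedge \left(a \vee m\right)$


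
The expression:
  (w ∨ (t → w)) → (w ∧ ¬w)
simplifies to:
t ∧ ¬w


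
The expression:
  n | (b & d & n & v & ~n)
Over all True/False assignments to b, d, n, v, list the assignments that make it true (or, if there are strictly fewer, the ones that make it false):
is true only for:
  b=False, d=False, n=True, v=False;
  b=False, d=False, n=True, v=True;
  b=False, d=True, n=True, v=False;
  b=False, d=True, n=True, v=True;
  b=True, d=False, n=True, v=False;
  b=True, d=False, n=True, v=True;
  b=True, d=True, n=True, v=False;
  b=True, d=True, n=True, v=True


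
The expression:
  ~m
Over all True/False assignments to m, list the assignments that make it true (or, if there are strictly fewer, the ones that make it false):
is true only for:
  m=False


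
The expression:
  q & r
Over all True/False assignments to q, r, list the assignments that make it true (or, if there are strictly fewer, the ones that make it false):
is true only for:
  q=True, r=True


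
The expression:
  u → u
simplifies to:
True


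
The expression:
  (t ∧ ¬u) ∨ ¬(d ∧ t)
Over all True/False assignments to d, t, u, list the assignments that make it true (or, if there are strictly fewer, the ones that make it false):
is false only for:
  d=True, t=True, u=True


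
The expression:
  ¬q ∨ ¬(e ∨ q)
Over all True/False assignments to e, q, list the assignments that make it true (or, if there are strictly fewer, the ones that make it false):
is true only for:
  e=False, q=False;
  e=True, q=False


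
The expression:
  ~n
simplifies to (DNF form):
~n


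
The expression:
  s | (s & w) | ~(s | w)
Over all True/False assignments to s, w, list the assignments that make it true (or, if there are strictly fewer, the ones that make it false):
is false only for:
  s=False, w=True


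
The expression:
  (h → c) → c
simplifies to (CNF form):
c ∨ h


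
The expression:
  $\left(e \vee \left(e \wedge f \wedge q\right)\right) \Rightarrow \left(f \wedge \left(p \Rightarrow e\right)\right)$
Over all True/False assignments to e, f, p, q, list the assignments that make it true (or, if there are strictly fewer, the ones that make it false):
is false only for:
  e=True, f=False, p=False, q=False;
  e=True, f=False, p=False, q=True;
  e=True, f=False, p=True, q=False;
  e=True, f=False, p=True, q=True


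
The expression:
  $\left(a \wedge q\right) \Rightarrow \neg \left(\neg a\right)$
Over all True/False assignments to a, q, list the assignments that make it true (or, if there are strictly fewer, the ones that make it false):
is always true.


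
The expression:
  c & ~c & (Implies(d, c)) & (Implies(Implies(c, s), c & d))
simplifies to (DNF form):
False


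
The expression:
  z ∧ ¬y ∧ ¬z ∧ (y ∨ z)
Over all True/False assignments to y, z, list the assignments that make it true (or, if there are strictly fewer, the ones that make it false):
is never true.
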